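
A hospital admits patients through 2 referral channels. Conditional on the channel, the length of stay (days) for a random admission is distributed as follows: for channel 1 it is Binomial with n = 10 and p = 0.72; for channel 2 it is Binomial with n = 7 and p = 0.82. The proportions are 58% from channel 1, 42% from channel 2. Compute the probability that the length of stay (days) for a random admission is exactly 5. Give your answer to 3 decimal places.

0.155

Conditional on each channel, P(X = 5): 1: 0.0839176; 2: 0.252251.
By total probability, P(X = 5) = 0.58·0.0839176 + 0.42·0.252251 = 0.154618.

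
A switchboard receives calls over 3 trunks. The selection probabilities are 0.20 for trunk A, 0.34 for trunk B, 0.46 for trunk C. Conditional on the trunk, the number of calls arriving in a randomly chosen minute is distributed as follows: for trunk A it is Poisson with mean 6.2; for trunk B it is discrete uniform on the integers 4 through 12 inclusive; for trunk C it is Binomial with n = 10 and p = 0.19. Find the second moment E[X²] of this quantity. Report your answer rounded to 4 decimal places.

35.3232

For each component E[X²] = Var + (mean)², giving A: 44.64; B: 70.6667; C: 5.149.
Overall E[X²] = 0.2·44.64 + 0.34·70.6667 + 0.46·5.149 = 35.3232.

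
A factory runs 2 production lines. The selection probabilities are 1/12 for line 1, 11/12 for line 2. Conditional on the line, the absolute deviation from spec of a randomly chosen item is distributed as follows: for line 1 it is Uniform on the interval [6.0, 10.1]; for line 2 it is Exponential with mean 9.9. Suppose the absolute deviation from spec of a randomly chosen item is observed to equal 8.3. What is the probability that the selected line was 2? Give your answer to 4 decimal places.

Likelihoods f(8.3 | ·): 1: 0.243902; 2: 0.0436777.
Posterior ∝ prior × likelihood. Numerator for 2: 0.916667·0.0436777 = 0.0400379.
Normalizing constant: 0.0833333·0.243902 + 0.916667·0.0436777 = 0.0603631.
P(2 | observation) = 0.0400379 / 0.0603631 = 0.663284.

0.6633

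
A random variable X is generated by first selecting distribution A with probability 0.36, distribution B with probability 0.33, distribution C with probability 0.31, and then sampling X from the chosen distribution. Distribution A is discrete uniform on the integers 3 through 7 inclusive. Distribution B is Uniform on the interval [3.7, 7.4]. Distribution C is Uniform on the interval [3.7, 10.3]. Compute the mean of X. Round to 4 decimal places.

Component means — A: 5; B: 5.55; C: 7.
E[X] = 0.36·5 + 0.33·5.55 + 0.31·7 = 5.8015.

5.8015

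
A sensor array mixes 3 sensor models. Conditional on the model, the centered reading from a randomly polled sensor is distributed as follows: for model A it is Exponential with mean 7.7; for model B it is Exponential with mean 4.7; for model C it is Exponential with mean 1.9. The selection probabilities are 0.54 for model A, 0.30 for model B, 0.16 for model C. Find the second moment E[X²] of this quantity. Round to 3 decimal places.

For each component E[X²] = Var + (mean)², giving A: 118.58; B: 44.18; C: 7.22.
Overall E[X²] = 0.54·118.58 + 0.3·44.18 + 0.16·7.22 = 78.4424.

78.442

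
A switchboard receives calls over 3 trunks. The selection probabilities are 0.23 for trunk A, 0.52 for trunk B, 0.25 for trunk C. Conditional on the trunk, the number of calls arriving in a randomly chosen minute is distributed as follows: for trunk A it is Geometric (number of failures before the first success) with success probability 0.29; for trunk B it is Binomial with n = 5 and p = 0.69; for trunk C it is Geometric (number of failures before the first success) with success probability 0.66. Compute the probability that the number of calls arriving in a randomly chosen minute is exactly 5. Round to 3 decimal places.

0.094

Conditional on each trunk, P(X = 5): A: 0.0523227; B: 0.156403; C: 0.00299874.
By total probability, P(X = 5) = 0.23·0.0523227 + 0.52·0.156403 + 0.25·0.00299874 = 0.0941135.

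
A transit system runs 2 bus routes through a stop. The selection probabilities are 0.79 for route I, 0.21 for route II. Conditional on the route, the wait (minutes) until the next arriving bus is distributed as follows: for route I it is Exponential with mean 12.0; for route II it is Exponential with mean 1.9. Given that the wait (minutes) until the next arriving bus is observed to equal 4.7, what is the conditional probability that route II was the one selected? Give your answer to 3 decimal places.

0.173

Likelihoods f(4.7 | ·): I: 0.0563274; II: 0.0443546.
Posterior ∝ prior × likelihood. Numerator for II: 0.21·0.0443546 = 0.00931447.
Normalizing constant: 0.79·0.0563274 + 0.21·0.0443546 = 0.0538132.
P(II | observation) = 0.00931447 / 0.0538132 = 0.173089.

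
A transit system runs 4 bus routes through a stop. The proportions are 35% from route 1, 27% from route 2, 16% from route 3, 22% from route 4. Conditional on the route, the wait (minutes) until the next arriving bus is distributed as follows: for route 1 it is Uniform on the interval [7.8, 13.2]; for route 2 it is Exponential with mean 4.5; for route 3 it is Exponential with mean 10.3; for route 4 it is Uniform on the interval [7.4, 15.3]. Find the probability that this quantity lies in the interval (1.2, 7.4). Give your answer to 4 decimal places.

0.2191

Conditional on each route, P(1.2 < X < 7.4): 1: 0; 2: 0.572809; 3: 0.402517; 4: 0.
By total probability, P(1.2 < X < 7.4) = 0.35·0 + 0.27·0.572809 + 0.16·0.402517 + 0.22·0 = 0.219061.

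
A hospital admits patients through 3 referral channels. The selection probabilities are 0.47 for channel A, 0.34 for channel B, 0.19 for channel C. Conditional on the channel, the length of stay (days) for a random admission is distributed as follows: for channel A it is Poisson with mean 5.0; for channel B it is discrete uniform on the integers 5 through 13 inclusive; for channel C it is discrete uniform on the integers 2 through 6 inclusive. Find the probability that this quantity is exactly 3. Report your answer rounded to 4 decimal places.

Conditional on each channel, P(X = 3): A: 0.140374; B: 0; C: 0.2.
By total probability, P(X = 3) = 0.47·0.140374 + 0.34·0 + 0.19·0.2 = 0.103976.

0.1040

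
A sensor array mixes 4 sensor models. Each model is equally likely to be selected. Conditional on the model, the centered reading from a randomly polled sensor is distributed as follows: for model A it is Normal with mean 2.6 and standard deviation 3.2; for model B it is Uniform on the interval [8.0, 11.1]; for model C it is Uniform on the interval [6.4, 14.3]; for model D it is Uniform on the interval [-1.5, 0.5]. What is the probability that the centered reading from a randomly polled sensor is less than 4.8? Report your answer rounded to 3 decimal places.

Conditional on each model, P(X < 4.8): A: 0.754116; B: 0; C: 0; D: 1.
By total probability, P(X < 4.8) = 0.25·0.754116 + 0.25·0 + 0.25·0 + 0.25·1 = 0.438529.

0.439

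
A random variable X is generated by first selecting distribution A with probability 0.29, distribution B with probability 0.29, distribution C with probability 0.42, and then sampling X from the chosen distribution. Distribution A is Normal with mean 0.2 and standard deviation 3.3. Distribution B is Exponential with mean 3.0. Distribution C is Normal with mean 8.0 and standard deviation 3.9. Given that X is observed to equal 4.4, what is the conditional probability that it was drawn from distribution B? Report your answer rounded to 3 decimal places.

Likelihoods f(4.4 | ·): A: 0.053784; B: 0.0768977; C: 0.0668068.
Posterior ∝ prior × likelihood. Numerator for B: 0.29·0.0768977 = 0.0223003.
Normalizing constant: 0.29·0.053784 + 0.29·0.0768977 + 0.42·0.0668068 = 0.0659566.
P(B | observation) = 0.0223003 / 0.0659566 = 0.338106.

0.338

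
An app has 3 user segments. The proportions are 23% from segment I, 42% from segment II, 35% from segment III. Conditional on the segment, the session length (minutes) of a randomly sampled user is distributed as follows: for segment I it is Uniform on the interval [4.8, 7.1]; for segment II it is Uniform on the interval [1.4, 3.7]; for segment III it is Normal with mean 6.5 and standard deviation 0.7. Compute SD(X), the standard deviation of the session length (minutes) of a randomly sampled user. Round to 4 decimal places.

Per component, I: μ=5.95, E[X²]=35.8433; II: μ=2.55, E[X²]=6.94333; III: μ=6.5, E[X²]=42.74.
E[X] = 0.23·5.95 + 0.42·2.55 + 0.35·6.5 = 4.7145.
E[X²] = 0.23·35.8433 + 0.42·6.94333 + 0.35·42.74 = 26.1192.
Var(X) = E[X²] − (E[X])² = 26.1192 − 22.2265 = 3.89266.
SD(X) = √3.89266 = 1.97298.

1.9730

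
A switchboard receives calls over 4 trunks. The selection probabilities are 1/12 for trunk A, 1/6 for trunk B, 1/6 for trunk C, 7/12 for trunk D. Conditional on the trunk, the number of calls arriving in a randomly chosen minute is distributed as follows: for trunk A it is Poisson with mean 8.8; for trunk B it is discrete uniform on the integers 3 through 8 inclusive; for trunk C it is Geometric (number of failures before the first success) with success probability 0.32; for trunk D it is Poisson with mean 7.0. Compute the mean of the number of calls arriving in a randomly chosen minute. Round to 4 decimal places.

6.0875

Component means — A: 8.8; B: 5.5; C: 2.125; D: 7.
E[X] = 0.0833333·8.8 + 0.166667·5.5 + 0.166667·2.125 + 0.583333·7 = 6.0875.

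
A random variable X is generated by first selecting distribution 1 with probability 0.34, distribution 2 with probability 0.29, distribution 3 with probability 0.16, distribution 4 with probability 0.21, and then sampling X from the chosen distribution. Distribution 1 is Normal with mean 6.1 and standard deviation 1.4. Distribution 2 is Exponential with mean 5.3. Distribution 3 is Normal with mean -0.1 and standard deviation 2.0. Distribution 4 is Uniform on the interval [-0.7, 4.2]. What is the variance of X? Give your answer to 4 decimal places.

Per component, 1: μ=6.1, E[X²]=39.17; 2: μ=5.3, E[X²]=56.18; 3: μ=-0.1, E[X²]=4.01; 4: μ=1.75, E[X²]=5.06333.
E[X] = 0.34·6.1 + 0.29·5.3 + 0.16·-0.1 + 0.21·1.75 = 3.9625.
E[X²] = 0.34·39.17 + 0.29·56.18 + 0.16·4.01 + 0.21·5.06333 = 31.3149.
Var(X) = E[X²] − (E[X])² = 31.3149 − 15.7014 = 15.6135.

15.6135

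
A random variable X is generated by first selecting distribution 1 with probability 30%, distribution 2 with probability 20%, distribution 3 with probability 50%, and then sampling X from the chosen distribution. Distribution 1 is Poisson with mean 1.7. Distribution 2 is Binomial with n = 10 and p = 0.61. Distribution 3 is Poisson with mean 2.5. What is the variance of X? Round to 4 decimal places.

4.7894

Per component, 1: μ=1.7, E[X²]=4.59; 2: μ=6.1, E[X²]=39.589; 3: μ=2.5, E[X²]=8.75.
E[X] = 0.3·1.7 + 0.2·6.1 + 0.5·2.5 = 2.98.
E[X²] = 0.3·4.59 + 0.2·39.589 + 0.5·8.75 = 13.6698.
Var(X) = E[X²] − (E[X])² = 13.6698 − 8.8804 = 4.7894.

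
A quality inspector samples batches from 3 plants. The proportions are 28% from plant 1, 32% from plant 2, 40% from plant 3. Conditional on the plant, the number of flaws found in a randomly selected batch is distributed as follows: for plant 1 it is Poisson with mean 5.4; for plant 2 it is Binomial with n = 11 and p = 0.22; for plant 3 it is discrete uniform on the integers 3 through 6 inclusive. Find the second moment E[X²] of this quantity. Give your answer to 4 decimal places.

20.7549

For each component E[X²] = Var + (mean)², giving 1: 34.56; 2: 7.744; 3: 21.5.
Overall E[X²] = 0.28·34.56 + 0.32·7.744 + 0.4·21.5 = 20.7549.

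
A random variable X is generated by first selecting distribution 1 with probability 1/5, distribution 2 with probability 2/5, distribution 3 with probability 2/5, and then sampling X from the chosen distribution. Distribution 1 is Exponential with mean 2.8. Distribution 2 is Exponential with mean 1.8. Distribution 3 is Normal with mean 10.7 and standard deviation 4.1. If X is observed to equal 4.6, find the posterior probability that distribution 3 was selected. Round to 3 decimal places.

Likelihoods f(4.6 | ·): 1: 0.0690809; 2: 0.0431384; 3: 0.0321704.
Posterior ∝ prior × likelihood. Numerator for 3: 0.4·0.0321704 = 0.0128682.
Normalizing constant: 0.2·0.0690809 + 0.4·0.0431384 + 0.4·0.0321704 = 0.0439397.
P(3 | observation) = 0.0128682 / 0.0439397 = 0.29286.

0.293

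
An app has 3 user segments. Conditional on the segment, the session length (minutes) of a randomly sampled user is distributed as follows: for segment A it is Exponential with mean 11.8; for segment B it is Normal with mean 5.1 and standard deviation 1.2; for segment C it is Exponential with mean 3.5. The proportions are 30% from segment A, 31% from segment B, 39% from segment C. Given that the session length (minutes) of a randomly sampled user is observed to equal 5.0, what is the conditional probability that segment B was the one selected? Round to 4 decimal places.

0.7032

Likelihoods f(5.0 | ·): A: 0.0554747; B: 0.3313; C: 0.0684717.
Posterior ∝ prior × likelihood. Numerator for B: 0.31·0.3313 = 0.102703.
Normalizing constant: 0.3·0.0554747 + 0.31·0.3313 + 0.39·0.0684717 = 0.146049.
P(B | observation) = 0.102703 / 0.146049 = 0.703207.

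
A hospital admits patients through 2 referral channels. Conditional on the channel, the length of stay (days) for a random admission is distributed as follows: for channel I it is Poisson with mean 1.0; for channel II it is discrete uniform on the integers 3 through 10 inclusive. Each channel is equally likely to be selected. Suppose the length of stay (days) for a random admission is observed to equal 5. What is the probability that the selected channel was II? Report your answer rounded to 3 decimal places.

Likelihoods P(X=5 | ·): I: 0.00306566; II: 0.125.
Posterior ∝ prior × likelihood. Numerator for II: 0.5·0.125 = 0.0625.
Normalizing constant: 0.5·0.00306566 + 0.5·0.125 = 0.0640328.
P(II | observation) = 0.0625 / 0.0640328 = 0.976062.

0.976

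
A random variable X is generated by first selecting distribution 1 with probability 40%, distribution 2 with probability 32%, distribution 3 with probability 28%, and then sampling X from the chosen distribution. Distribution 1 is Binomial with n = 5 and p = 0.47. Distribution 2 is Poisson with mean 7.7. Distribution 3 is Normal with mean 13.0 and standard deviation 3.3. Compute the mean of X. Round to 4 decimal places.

Component means — 1: 2.35; 2: 7.7; 3: 13.
E[X] = 0.4·2.35 + 0.32·7.7 + 0.28·13 = 7.044.

7.0440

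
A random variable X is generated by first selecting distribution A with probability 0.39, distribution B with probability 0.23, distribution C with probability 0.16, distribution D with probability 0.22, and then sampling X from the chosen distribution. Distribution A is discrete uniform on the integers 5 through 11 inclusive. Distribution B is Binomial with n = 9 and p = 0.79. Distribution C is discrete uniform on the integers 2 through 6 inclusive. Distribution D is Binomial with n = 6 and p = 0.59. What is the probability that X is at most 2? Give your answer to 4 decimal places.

0.0746

Conditional on each component, P(X ≤ 2): A: 0; B: 0.000432348; C: 0.2; D: 0.19331.
By total probability, P(X ≤ 2) = 0.39·0 + 0.23·0.000432348 + 0.16·0.2 + 0.22·0.19331 = 0.0746277.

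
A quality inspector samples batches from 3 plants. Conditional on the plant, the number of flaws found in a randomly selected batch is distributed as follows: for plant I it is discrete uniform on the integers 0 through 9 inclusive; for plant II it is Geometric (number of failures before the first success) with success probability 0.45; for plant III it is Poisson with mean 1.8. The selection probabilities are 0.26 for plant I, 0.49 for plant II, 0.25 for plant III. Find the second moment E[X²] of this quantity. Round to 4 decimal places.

10.7328

For each component E[X²] = Var + (mean)², giving I: 28.5; II: 4.20988; III: 5.04.
Overall E[X²] = 0.26·28.5 + 0.49·4.20988 + 0.25·5.04 = 10.7328.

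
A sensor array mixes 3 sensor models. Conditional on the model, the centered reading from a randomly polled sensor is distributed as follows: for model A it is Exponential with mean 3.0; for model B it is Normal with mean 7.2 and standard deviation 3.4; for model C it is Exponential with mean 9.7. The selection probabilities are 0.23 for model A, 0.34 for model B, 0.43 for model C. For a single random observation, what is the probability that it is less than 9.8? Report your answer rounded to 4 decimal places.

0.7591

Conditional on each model, P(X < 9.8): A: 0.961867; B: 0.777777; C: 0.635894.
By total probability, P(X < 9.8) = 0.23·0.961867 + 0.34·0.777777 + 0.43·0.635894 = 0.759108.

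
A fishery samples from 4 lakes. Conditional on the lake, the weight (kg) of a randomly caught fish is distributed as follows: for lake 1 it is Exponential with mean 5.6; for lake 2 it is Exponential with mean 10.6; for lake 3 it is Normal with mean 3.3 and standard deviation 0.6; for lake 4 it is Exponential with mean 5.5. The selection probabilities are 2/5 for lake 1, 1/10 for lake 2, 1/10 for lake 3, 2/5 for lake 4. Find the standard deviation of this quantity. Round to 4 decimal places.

6.2367

Per component, 1: μ=5.6, E[X²]=62.72; 2: μ=10.6, E[X²]=224.72; 3: μ=3.3, E[X²]=11.25; 4: μ=5.5, E[X²]=60.5.
E[X] = 0.4·5.6 + 0.1·10.6 + 0.1·3.3 + 0.4·5.5 = 5.83.
E[X²] = 0.4·62.72 + 0.1·224.72 + 0.1·11.25 + 0.4·60.5 = 72.885.
Var(X) = E[X²] − (E[X])² = 72.885 − 33.9889 = 38.8961.
SD(X) = √38.8961 = 6.23667.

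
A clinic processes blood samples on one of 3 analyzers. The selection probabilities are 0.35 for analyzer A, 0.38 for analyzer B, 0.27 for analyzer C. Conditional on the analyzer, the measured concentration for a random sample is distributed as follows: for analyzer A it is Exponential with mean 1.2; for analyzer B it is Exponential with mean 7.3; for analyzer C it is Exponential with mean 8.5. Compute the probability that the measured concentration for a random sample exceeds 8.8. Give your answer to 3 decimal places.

0.210

Conditional on each analyzer, P(X > 8.8): A: 0.000653392; B: 0.299548; C: 0.355122.
By total probability, P(X > 8.8) = 0.35·0.000653392 + 0.38·0.299548 + 0.27·0.355122 = 0.20994.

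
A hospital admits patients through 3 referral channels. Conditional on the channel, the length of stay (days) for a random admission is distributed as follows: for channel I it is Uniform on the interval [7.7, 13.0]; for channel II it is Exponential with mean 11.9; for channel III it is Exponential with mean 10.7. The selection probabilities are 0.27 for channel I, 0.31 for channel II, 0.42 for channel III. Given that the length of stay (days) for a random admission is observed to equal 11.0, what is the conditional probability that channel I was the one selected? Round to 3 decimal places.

0.676

Likelihoods f(11.0 | ·): I: 0.188679; II: 0.033343; III: 0.0334307.
Posterior ∝ prior × likelihood. Numerator for I: 0.27·0.188679 = 0.0509434.
Normalizing constant: 0.27·0.188679 + 0.31·0.033343 + 0.42·0.0334307 = 0.0753206.
P(I | observation) = 0.0509434 / 0.0753206 = 0.676354.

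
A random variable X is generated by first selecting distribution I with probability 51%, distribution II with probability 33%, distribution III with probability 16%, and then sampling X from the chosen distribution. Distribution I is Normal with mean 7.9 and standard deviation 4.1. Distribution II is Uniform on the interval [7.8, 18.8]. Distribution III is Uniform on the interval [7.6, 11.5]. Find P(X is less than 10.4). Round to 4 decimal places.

Conditional on each component, P(X < 10.4): I: 0.728988; II: 0.236364; III: 0.717949.
By total probability, P(X < 10.4) = 0.51·0.728988 + 0.33·0.236364 + 0.16·0.717949 = 0.564656.

0.5647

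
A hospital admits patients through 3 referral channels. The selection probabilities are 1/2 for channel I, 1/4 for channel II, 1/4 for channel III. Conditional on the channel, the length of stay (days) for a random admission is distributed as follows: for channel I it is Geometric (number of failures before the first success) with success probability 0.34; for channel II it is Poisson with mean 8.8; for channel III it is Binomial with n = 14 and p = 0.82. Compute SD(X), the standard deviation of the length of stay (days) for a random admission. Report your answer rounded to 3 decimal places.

Per component, I: μ=1.94118, E[X²]=9.47751; II: μ=8.8, E[X²]=86.24; III: μ=11.48, E[X²]=133.857.
E[X] = 0.5·1.94118 + 0.25·8.8 + 0.25·11.48 = 6.04059.
E[X²] = 0.5·9.47751 + 0.25·86.24 + 0.25·133.857 = 59.763.
Var(X) = E[X²] − (E[X])² = 59.763 − 36.4887 = 23.2742.
SD(X) = √23.2742 = 4.82434.

4.824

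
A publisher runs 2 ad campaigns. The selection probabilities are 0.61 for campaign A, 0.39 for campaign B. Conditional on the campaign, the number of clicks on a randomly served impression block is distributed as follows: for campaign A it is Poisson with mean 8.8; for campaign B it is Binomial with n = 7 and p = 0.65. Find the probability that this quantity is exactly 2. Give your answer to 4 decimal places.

Conditional on each campaign, P(X = 2): A: 0.00583638; B: 0.0466.
By total probability, P(X = 2) = 0.61·0.00583638 + 0.39·0.0466 = 0.0217342.

0.0217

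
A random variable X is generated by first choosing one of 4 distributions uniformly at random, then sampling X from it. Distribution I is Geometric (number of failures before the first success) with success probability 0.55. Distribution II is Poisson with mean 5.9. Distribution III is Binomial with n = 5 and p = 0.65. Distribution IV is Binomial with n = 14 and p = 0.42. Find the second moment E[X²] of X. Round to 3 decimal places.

23.138

For each component E[X²] = Var + (mean)², giving I: 2.15702; II: 40.71; III: 11.7; IV: 37.9848.
Overall E[X²] = 0.25·2.15702 + 0.25·40.71 + 0.25·11.7 + 0.25·37.9848 = 23.138.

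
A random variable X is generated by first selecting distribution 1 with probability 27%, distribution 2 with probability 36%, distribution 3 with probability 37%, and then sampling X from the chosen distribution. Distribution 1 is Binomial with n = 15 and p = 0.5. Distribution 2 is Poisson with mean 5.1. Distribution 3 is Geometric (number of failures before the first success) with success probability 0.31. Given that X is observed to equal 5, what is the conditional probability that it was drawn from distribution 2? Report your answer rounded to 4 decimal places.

0.5965

Likelihoods P(X=5 | ·): 1: 0.0916443; 2: 0.175294; 3: 0.048485.
Posterior ∝ prior × likelihood. Numerator for 2: 0.36·0.175294 = 0.0631059.
Normalizing constant: 0.27·0.0916443 + 0.36·0.175294 + 0.37·0.048485 = 0.105789.
P(2 | observation) = 0.0631059 / 0.105789 = 0.596525.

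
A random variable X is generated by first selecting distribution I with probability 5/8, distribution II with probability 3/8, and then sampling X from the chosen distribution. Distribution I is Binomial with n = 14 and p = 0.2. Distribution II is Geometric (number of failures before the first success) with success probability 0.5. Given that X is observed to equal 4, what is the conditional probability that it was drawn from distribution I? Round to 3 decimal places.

Likelihoods P(X=4 | ·): I: 0.17197; II: 0.03125.
Posterior ∝ prior × likelihood. Numerator for I: 0.625·0.17197 = 0.107482.
Normalizing constant: 0.625·0.17197 + 0.375·0.03125 = 0.1192.
P(I | observation) = 0.107482 / 0.1192 = 0.901689.

0.902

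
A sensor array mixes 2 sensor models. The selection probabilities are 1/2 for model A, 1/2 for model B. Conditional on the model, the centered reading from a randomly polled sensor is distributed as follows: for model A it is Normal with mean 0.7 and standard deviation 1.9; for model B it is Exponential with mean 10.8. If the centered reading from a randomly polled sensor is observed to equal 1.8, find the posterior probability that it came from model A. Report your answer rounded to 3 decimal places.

Likelihoods f(1.8 | ·): A: 0.177571; B: 0.0783779.
Posterior ∝ prior × likelihood. Numerator for A: 0.5·0.177571 = 0.0887857.
Normalizing constant: 0.5·0.177571 + 0.5·0.0783779 = 0.127975.
P(A | observation) = 0.0887857 / 0.127975 = 0.693776.

0.694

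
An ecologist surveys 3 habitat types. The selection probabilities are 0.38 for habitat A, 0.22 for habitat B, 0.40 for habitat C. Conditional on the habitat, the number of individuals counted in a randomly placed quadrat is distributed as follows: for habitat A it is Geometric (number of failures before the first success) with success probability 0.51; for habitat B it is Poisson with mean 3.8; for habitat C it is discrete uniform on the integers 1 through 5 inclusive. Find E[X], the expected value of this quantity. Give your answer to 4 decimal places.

2.4011

Component means — A: 0.960784; B: 3.8; C: 3.
E[X] = 0.38·0.960784 + 0.22·3.8 + 0.4·3 = 2.4011.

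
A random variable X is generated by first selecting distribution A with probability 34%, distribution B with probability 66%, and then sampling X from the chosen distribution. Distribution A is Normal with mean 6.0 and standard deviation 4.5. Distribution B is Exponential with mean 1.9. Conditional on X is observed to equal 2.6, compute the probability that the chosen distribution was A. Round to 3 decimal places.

Likelihoods f(2.6 | ·): A: 0.0666402; B: 0.133952.
Posterior ∝ prior × likelihood. Numerator for A: 0.34·0.0666402 = 0.0226577.
Normalizing constant: 0.34·0.0666402 + 0.66·0.133952 = 0.111066.
P(A | observation) = 0.0226577 / 0.111066 = 0.204002.

0.204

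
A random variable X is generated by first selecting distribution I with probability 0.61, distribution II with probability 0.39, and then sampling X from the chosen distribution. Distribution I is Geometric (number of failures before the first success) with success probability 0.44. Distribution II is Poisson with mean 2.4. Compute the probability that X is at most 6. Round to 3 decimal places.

Conditional on each component, P(X ≤ 6): I: 0.982729; II: 0.988406.
By total probability, P(X ≤ 6) = 0.61·0.982729 + 0.39·0.988406 = 0.984943.

0.985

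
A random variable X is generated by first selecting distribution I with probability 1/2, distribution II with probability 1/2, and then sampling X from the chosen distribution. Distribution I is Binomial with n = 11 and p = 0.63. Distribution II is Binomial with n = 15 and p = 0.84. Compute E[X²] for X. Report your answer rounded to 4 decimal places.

For each component E[X²] = Var + (mean)², giving I: 50.589; II: 160.776.
Overall E[X²] = 0.5·50.589 + 0.5·160.776 = 105.682.

105.6825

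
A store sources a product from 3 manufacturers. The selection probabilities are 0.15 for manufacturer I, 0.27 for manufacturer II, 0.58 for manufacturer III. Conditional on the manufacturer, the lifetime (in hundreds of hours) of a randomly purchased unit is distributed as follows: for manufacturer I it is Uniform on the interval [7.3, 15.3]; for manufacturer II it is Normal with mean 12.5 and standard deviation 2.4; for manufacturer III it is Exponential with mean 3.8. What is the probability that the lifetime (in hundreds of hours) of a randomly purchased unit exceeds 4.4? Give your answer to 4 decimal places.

Conditional on each manufacturer, P(X > 4.4): I: 1; II: 0.999631; III: 0.314147.
By total probability, P(X > 4.4) = 0.15·1 + 0.27·0.999631 + 0.58·0.314147 = 0.602106.

0.6021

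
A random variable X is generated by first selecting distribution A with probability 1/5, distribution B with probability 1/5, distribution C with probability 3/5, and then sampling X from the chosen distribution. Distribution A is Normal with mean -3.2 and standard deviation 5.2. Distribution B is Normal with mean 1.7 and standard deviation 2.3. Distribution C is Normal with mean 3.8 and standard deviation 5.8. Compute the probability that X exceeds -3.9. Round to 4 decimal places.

Conditional on each component, P(X > -3.9): A: 0.553542; B: 0.99255; C: 0.907843.
By total probability, P(X > -3.9) = 0.2·0.553542 + 0.2·0.99255 + 0.6·0.907843 = 0.853924.

0.8539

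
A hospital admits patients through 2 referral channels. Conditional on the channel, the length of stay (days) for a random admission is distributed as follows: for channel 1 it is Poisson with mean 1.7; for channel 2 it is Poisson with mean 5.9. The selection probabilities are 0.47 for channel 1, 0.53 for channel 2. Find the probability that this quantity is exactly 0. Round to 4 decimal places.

Conditional on each channel, P(X = 0): 1: 0.182684; 2: 0.00273944.
By total probability, P(X = 0) = 0.47·0.182684 + 0.53·0.00273944 = 0.0873132.

0.0873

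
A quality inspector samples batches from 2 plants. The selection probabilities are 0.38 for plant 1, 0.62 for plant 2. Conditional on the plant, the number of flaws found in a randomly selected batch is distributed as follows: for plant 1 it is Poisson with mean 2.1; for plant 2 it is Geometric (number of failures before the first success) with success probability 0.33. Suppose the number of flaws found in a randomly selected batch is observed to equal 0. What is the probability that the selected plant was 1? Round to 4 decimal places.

Likelihoods P(X=0 | ·): 1: 0.122456; 2: 0.33.
Posterior ∝ prior × likelihood. Numerator for 1: 0.38·0.122456 = 0.0465334.
Normalizing constant: 0.38·0.122456 + 0.62·0.33 = 0.251133.
P(1 | observation) = 0.0465334 / 0.251133 = 0.185294.

0.1853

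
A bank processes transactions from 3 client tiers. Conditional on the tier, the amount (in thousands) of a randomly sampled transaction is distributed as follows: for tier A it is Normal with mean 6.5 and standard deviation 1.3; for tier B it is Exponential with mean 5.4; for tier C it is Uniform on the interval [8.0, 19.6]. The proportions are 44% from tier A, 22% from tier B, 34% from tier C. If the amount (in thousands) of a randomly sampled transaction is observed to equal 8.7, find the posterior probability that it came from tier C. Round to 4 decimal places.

0.4206

Likelihoods f(8.7 | ·): A: 0.0732955; B: 0.0369751; C: 0.0862069.
Posterior ∝ prior × likelihood. Numerator for C: 0.34·0.0862069 = 0.0293103.
Normalizing constant: 0.44·0.0732955 + 0.22·0.0369751 + 0.34·0.0862069 = 0.0696949.
P(C | observation) = 0.0293103 / 0.0696949 = 0.420552.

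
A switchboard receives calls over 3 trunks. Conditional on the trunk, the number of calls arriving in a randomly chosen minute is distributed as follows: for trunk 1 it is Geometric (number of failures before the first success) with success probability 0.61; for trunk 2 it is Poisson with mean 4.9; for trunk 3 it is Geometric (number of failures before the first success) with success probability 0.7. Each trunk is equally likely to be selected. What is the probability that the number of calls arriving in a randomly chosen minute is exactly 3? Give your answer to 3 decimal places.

0.067

Conditional on each trunk, P(X = 3): 1: 0.0361846; 2: 0.146014; 3: 0.0189.
By total probability, P(X = 3) = 0.333333·0.0361846 + 0.333333·0.146014 + 0.333333·0.0189 = 0.0670328.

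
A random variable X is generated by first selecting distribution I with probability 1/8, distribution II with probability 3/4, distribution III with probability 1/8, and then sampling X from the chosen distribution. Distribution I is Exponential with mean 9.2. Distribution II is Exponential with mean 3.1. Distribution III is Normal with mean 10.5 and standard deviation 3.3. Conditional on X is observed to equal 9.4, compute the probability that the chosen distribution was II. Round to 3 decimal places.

0.378

Likelihoods f(9.4 | ·): I: 0.039127; II: 0.0155505; III: 0.114359.
Posterior ∝ prior × likelihood. Numerator for II: 0.75·0.0155505 = 0.0116629.
Normalizing constant: 0.125·0.039127 + 0.75·0.0155505 + 0.125·0.114359 = 0.0308486.
P(II | observation) = 0.0116629 / 0.0308486 = 0.378069.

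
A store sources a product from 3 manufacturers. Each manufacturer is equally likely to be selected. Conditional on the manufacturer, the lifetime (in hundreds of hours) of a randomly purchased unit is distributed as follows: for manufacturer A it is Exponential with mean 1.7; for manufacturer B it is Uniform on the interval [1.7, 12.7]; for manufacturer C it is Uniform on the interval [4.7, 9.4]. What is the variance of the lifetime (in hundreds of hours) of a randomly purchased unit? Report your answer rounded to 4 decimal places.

Per component, A: μ=1.7, E[X²]=5.78; B: μ=7.2, E[X²]=61.9233; C: μ=7.05, E[X²]=51.5433.
E[X] = 0.333333·1.7 + 0.333333·7.2 + 0.333333·7.05 = 5.31667.
E[X²] = 0.333333·5.78 + 0.333333·61.9233 + 0.333333·51.5433 = 39.7489.
Var(X) = E[X²] − (E[X])² = 39.7489 − 28.2669 = 11.4819.

11.4819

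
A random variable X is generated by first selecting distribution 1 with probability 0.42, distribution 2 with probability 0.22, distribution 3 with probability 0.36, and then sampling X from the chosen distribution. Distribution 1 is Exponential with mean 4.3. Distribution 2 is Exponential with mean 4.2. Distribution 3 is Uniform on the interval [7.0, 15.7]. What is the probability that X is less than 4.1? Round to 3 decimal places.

Conditional on each component, P(X < 4.1): 1: 0.614606; 2: 0.623256; 3: 0.
By total probability, P(X < 4.1) = 0.42·0.614606 + 0.22·0.623256 + 0.36·0 = 0.395251.

0.395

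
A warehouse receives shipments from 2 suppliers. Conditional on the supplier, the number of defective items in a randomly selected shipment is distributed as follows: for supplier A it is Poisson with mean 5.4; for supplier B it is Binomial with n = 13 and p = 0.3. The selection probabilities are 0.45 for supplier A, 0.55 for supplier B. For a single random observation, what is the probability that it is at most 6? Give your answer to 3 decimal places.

Conditional on each supplier, P(X ≤ 6): A: 0.701671; B: 0.937625.
By total probability, P(X ≤ 6) = 0.45·0.701671 + 0.55·0.937625 = 0.831446.

0.831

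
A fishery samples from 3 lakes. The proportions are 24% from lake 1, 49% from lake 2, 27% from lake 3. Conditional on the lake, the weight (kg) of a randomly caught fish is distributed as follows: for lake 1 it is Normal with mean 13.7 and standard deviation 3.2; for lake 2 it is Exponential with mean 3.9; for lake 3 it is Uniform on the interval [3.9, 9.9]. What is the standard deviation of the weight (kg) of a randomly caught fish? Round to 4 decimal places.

Per component, 1: μ=13.7, E[X²]=197.93; 2: μ=3.9, E[X²]=30.42; 3: μ=6.9, E[X²]=50.61.
E[X] = 0.24·13.7 + 0.49·3.9 + 0.27·6.9 = 7.062.
E[X²] = 0.24·197.93 + 0.49·30.42 + 0.27·50.61 = 76.0737.
Var(X) = E[X²] − (E[X])² = 76.0737 − 49.8718 = 26.2019.
SD(X) = √26.2019 = 5.11877.

5.1188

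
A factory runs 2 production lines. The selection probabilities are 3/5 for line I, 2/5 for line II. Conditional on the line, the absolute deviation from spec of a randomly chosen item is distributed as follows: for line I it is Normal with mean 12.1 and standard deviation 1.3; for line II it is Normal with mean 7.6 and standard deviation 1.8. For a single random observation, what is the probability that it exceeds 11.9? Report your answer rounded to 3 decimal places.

0.340

Conditional on each line, P(X > 11.9): I: 0.561134; II: 0.00844971.
By total probability, P(X > 11.9) = 0.6·0.561134 + 0.4·0.00844971 = 0.340061.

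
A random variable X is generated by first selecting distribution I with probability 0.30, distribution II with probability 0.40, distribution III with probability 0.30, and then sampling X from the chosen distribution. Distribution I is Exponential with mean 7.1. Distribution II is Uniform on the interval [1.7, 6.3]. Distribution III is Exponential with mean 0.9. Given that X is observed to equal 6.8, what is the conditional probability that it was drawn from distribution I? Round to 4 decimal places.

Likelihoods f(6.8 | ·): I: 0.0540502; II: 0; III: 0.000581328.
Posterior ∝ prior × likelihood. Numerator for I: 0.3·0.0540502 = 0.0162151.
Normalizing constant: 0.3·0.0540502 + 0.4·0 + 0.3·0.000581328 = 0.0163895.
P(I | observation) = 0.0162151 / 0.0163895 = 0.989359.

0.9894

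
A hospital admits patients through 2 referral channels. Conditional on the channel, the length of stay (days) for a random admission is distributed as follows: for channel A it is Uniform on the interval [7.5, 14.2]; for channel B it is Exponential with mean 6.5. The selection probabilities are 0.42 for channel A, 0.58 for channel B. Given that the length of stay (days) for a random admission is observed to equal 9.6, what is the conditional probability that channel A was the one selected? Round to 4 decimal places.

0.7547

Likelihoods f(9.6 | ·): A: 0.149254; B: 0.0351291.
Posterior ∝ prior × likelihood. Numerator for A: 0.42·0.149254 = 0.0626866.
Normalizing constant: 0.42·0.149254 + 0.58·0.0351291 = 0.0830614.
P(A | observation) = 0.0626866 / 0.0830614 = 0.754701.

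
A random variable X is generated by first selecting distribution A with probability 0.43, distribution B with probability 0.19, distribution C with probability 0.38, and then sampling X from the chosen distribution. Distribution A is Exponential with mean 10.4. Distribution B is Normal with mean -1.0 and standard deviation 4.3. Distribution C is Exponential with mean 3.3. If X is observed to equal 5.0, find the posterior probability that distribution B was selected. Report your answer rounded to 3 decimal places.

Likelihoods f(5.0 | ·): A: 0.0594527; B: 0.0350474; C: 0.0665984.
Posterior ∝ prior × likelihood. Numerator for B: 0.19·0.0350474 = 0.00665901.
Normalizing constant: 0.43·0.0594527 + 0.19·0.0350474 + 0.38·0.0665984 = 0.0575311.
P(B | observation) = 0.00665901 / 0.0575311 = 0.115746.

0.116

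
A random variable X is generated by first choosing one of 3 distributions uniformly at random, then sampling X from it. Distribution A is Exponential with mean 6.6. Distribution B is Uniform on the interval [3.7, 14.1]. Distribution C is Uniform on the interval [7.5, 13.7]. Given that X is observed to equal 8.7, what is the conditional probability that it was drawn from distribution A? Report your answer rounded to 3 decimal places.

0.136

Likelihoods f(8.7 | ·): A: 0.0405487; B: 0.0961538; C: 0.16129.
Posterior ∝ prior × likelihood. Numerator for A: 0.333333·0.0405487 = 0.0135162.
Normalizing constant: 0.333333·0.0405487 + 0.333333·0.0961538 + 0.333333·0.16129 = 0.099331.
P(A | observation) = 0.0135162 / 0.099331 = 0.136073.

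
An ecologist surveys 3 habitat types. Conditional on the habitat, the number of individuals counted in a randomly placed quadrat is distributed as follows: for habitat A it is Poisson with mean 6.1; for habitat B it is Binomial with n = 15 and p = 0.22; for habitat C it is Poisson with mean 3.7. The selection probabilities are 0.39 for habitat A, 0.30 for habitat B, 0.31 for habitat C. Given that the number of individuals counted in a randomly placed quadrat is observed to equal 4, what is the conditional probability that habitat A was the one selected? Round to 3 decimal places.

Likelihoods P(X=4 | ·): A: 0.129393; B: 0.207905; C: 0.193066.
Posterior ∝ prior × likelihood. Numerator for A: 0.39·0.129393 = 0.0504634.
Normalizing constant: 0.39·0.129393 + 0.3·0.207905 + 0.31·0.193066 = 0.172685.
P(A | observation) = 0.0504634 / 0.172685 = 0.292228.

0.292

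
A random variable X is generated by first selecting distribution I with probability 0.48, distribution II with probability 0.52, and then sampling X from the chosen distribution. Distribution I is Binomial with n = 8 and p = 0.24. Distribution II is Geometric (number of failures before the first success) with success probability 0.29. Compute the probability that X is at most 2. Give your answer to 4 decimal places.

0.6715

Conditional on each component, P(X ≤ 2): I: 0.703278; II: 0.642089.
By total probability, P(X ≤ 2) = 0.48·0.703278 + 0.52·0.642089 = 0.67146.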